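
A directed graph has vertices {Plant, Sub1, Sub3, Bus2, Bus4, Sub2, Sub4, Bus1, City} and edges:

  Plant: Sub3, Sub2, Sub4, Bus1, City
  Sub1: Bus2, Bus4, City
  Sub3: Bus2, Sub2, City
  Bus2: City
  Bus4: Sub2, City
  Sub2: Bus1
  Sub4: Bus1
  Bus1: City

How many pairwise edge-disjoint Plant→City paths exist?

3

Assign every edge capacity 1; by Menger, the answer equals the max flow.
Path Plant→City (+1); total 1.
Path Plant→Sub3→City (+1); total 2.
Path Plant→Bus1→City (+1); total 3.
No residual Plant→City path; max flow = 3.
Certifying cut of size 3: {Bus1→City, Plant→City, Plant→Sub3}.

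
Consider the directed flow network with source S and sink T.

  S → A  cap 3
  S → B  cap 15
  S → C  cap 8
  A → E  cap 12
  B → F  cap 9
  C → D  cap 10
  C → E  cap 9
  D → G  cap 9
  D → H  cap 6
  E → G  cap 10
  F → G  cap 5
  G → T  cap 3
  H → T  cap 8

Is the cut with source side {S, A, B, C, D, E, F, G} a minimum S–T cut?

Given cut capacity: 6 + 3 = 9.
Augment S→A→E→G→T: bottleneck 3, flow now 3.
Augment S→C→D→H→T: bottleneck 6, flow now 9.
No augmenting path remains; maximum flow = 9.
Cut capacity 9 equals the max flow, so it is a minimum cut.

Yes — it is a minimum cut (capacity 9).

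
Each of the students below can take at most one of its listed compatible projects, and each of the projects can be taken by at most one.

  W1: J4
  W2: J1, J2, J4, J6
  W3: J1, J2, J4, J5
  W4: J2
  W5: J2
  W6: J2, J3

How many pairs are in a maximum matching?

Unit-capacity flow: source→left, listed edges, right→sink; max matching = max flow.
Augmenting path W1→J4 (+1); matched 1.
Augmenting path W2→J1 (+1); matched 2.
Augmenting path W3→J2 (+1); matched 3.
Augmenting path W6→J3 (+1); matched 4.
Augmenting path W4→J2→W3→J5 (+1); matched 5.
No augmenting path remains; maximum matching = 5.
König certificate: {W1, W2, W3, W6, J2} is a vertex cover of size 5 (every listed pair touches it), so no matching can be larger.

5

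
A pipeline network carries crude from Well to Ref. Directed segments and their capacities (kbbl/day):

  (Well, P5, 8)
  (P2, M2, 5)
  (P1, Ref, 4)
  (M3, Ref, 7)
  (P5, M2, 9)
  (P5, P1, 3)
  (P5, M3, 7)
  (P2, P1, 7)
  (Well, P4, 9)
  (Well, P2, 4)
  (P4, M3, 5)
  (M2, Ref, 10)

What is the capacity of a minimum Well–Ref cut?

Augment Well→P4→M3→Ref: bottleneck 5, flow now 5.
Augment Well→P2→P1→Ref: bottleneck 4, flow now 9.
Augment Well→P5→M3→Ref: bottleneck 2, flow now 11.
Augment Well→P5→M2→Ref: bottleneck 6, flow now 17.
No augmenting path remains; maximum flow = 17.
By max-flow min-cut, the minimum cut capacity equals the max flow.
In the residual graph, reachable from Well: {Well, P4}.
Min-cut edges: Well→P2 (4), Well→P5 (8), P4→M3 (5); capacity 4 + 8 + 5 = 17.

17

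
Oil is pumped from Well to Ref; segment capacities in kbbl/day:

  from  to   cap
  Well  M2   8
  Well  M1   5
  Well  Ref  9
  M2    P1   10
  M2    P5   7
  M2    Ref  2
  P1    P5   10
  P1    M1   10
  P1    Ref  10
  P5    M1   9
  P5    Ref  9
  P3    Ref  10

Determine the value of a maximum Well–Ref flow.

Augment Well→Ref: bottleneck 9, flow now 9.
Augment Well→M2→Ref: bottleneck 2, flow now 11.
Augment Well→M2→P1→Ref: bottleneck 6, flow now 17.
No augmenting path remains; maximum flow = 17.
In the residual graph, reachable from Well: {Well, M1}.
Min-cut edges: Well→M2 (8), Well→Ref (9); capacity 8 + 9 = 17.
This cut is saturated, so no flow can exceed 17.

17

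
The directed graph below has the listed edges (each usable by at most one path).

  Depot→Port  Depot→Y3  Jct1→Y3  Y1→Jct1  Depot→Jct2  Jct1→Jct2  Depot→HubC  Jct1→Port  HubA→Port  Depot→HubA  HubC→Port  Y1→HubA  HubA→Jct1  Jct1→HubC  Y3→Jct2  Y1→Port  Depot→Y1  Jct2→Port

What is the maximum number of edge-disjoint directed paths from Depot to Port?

5

Assign every edge capacity 1; by Menger, the answer equals the max flow.
Path Depot→Port (+1); total 1.
Path Depot→HubA→Port (+1); total 2.
Path Depot→Y1→Port (+1); total 3.
Path Depot→Jct2→Port (+1); total 4.
Path Depot→HubC→Port (+1); total 5.
No residual Depot→Port path; max flow = 5.
Certifying cut of size 5: {Depot→HubA, Depot→HubC, Depot→Port, Depot→Y1, Jct2→Port}.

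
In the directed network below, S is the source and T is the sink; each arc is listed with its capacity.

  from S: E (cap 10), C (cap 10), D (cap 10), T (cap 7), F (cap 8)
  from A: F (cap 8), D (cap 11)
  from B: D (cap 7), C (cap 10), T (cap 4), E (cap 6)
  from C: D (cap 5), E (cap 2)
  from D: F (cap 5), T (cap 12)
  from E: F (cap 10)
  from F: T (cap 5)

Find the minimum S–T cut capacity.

Augment S→T: bottleneck 7, flow now 7.
Augment S→D→T: bottleneck 10, flow now 17.
Augment S→F→T: bottleneck 5, flow now 22.
Augment S→C→D→T: bottleneck 2, flow now 24.
No augmenting path remains; maximum flow = 24.
By max-flow min-cut, the minimum cut capacity equals the max flow.
In the residual graph, reachable from S: {S, C, D, E, F}.
Min-cut edges: S→T (7), D→T (12), F→T (5); capacity 7 + 12 + 5 = 24.

24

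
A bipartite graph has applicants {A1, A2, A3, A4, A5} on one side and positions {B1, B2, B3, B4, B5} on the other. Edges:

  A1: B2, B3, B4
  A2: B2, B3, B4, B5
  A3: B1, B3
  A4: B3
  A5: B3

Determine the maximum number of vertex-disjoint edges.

Unit-capacity flow: source→left, listed edges, right→sink; max matching = max flow.
Augmenting path A1→B2 (+1); matched 1.
Augmenting path A2→B3 (+1); matched 2.
Augmenting path A3→B1 (+1); matched 3.
Augmenting path A4→B3→A2→B4 (+1); matched 4.
No augmenting path remains; maximum matching = 4.
König certificate: {A1, A2, A3, B3} is a vertex cover of size 4 (every listed pair touches it), so no matching can be larger.

4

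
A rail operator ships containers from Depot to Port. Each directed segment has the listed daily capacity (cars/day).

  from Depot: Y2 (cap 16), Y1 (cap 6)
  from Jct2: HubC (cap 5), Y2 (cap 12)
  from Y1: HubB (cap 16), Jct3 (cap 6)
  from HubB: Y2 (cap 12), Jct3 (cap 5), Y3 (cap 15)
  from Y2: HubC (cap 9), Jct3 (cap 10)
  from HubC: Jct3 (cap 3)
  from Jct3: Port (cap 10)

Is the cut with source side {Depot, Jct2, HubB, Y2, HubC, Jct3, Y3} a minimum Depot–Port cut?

No — its capacity is 16, but the minimum cut has capacity 10.

Given cut capacity: 6 + 10 = 16.
Augment Depot→Y1→Jct3→Port: bottleneck 6, flow now 6.
Augment Depot→Y2→Jct3→Port: bottleneck 4, flow now 10.
No augmenting path remains; maximum flow = 10.
In the residual graph, reachable from Depot: {Depot, Y1, HubB, Y2, HubC, Jct3, Y3}.
Min-cut edges: Jct3→Port (10); capacity 10 = 10.
Cut capacity 16 exceeds the max flow 10, so it is not minimum.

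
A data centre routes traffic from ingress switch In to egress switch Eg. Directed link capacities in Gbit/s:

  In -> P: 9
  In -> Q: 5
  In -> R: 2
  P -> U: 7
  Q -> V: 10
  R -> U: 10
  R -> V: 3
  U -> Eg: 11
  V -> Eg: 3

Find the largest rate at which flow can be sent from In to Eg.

Augment In→P→U→Eg: bottleneck 7, flow now 7.
Augment In→Q→V→Eg: bottleneck 3, flow now 10.
Augment In→R→U→Eg: bottleneck 2, flow now 12.
No augmenting path remains; maximum flow = 12.
In the residual graph, reachable from In: {In, P, Q, V}.
Min-cut edges: In→R (2), P→U (7), V→Eg (3); capacity 2 + 7 + 3 = 12.
This cut is saturated, so no flow can exceed 12.

12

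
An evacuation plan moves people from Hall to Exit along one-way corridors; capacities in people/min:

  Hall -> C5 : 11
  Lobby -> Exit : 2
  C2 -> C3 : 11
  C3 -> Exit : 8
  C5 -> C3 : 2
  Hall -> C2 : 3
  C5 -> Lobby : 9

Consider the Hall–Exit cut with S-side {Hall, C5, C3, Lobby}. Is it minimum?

No — its capacity is 13, but the minimum cut has capacity 7.

Given cut capacity: 3 + 8 + 2 = 13.
Augment Hall→C5→C3→Exit: bottleneck 2, flow now 2.
Augment Hall→C5→Lobby→Exit: bottleneck 2, flow now 4.
Augment Hall→C2→C3→Exit: bottleneck 3, flow now 7.
No augmenting path remains; maximum flow = 7.
In the residual graph, reachable from Hall: {Hall, C5, Lobby}.
Min-cut edges: Hall→C2 (3), C5→C3 (2), Lobby→Exit (2); capacity 3 + 2 + 2 = 7.
Cut capacity 13 exceeds the max flow 7, so it is not minimum.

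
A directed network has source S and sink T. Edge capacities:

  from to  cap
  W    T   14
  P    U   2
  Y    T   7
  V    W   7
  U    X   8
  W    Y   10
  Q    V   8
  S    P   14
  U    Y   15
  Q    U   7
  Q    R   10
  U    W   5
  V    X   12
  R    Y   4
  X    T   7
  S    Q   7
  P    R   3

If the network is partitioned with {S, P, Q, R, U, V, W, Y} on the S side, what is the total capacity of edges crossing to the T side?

Edges leaving {S, P, Q, R, U, V, W, Y}: U→X (8), V→X (12), W→T (14), Y→T (7).
Cut capacity = 8 + 12 + 14 + 7 = 41.

41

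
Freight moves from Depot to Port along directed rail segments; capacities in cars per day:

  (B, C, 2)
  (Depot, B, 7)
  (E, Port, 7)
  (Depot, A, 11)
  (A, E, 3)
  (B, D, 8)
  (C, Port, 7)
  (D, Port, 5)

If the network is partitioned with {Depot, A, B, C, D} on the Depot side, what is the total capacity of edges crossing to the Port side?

Edges leaving {Depot, A, B, C, D}: A→E (3), C→Port (7), D→Port (5).
Cut capacity = 3 + 7 + 5 = 15.

15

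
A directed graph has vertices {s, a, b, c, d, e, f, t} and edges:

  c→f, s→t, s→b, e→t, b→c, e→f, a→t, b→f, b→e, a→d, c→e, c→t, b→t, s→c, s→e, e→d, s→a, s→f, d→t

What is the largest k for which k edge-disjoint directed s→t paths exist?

Assign every edge capacity 1; by Menger, the answer equals the max flow.
Path s→t (+1); total 1.
Path s→a→t (+1); total 2.
Path s→b→t (+1); total 3.
Path s→c→t (+1); total 4.
Path s→e→t (+1); total 5.
No residual s→t path; max flow = 5.
Certifying cut of size 5: {s→a, s→b, s→c, s→e, s→t}.

5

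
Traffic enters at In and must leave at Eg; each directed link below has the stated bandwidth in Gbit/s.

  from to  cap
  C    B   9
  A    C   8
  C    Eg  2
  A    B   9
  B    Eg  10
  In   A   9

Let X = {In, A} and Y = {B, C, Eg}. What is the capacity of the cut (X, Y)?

Edges leaving {In, A}: A→B (9), A→C (8).
Cut capacity = 9 + 8 = 17.

17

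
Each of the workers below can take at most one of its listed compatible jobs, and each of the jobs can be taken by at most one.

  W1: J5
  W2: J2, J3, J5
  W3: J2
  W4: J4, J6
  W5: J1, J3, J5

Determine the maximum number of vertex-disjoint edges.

5

Unit-capacity flow: source→left, listed edges, right→sink; max matching = max flow.
Augmenting path W1→J5 (+1); matched 1.
Augmenting path W2→J2 (+1); matched 2.
Augmenting path W4→J4 (+1); matched 3.
Augmenting path W5→J1 (+1); matched 4.
Augmenting path W3→J2→W2→J3 (+1); matched 5.
No augmenting path remains; maximum matching = 5.
König certificate: {W1, W2, W3, W4, W5} is a vertex cover of size 5 (every listed pair touches it), so no matching can be larger.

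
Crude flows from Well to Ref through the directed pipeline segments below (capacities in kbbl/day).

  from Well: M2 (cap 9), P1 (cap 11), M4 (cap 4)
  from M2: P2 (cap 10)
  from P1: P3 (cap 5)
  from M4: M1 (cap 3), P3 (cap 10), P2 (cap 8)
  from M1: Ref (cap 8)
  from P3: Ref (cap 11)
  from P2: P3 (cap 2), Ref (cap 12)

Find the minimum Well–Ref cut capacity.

18

Augment Well→M2→P2→Ref: bottleneck 9, flow now 9.
Augment Well→P1→P3→Ref: bottleneck 5, flow now 14.
Augment Well→M4→M1→Ref: bottleneck 3, flow now 17.
Augment Well→M4→P3→Ref: bottleneck 1, flow now 18.
No augmenting path remains; maximum flow = 18.
By max-flow min-cut, the minimum cut capacity equals the max flow.
In the residual graph, reachable from Well: {Well, P1}.
Min-cut edges: Well→M2 (9), Well→M4 (4), P1→P3 (5); capacity 9 + 4 + 5 = 18.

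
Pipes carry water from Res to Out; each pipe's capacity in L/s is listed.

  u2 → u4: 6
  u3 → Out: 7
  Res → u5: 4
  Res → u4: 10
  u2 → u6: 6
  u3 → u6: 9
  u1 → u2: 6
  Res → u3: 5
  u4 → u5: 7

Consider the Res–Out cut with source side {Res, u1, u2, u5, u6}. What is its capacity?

21

Edges leaving {Res, u1, u2, u5, u6}: Res→u3 (5), Res→u4 (10), u2→u4 (6).
Cut capacity = 5 + 10 + 6 = 21.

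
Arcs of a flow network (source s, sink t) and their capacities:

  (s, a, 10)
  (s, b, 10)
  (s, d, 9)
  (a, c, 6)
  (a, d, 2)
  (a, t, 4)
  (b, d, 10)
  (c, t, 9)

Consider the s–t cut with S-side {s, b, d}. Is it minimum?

Given cut capacity: 10 = 10.
Augment s→a→t: bottleneck 4, flow now 4.
Augment s→a→c→t: bottleneck 6, flow now 10.
No augmenting path remains; maximum flow = 10.
Cut capacity 10 equals the max flow, so it is a minimum cut.

Yes — it is a minimum cut (capacity 10).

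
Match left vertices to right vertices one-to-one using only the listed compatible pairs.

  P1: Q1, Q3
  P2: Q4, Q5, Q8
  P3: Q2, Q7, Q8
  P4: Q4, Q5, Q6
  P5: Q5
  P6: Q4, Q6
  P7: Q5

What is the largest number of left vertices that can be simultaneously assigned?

6

Unit-capacity flow: source→left, listed edges, right→sink; max matching = max flow.
Augmenting path P1→Q1 (+1); matched 1.
Augmenting path P2→Q4 (+1); matched 2.
Augmenting path P3→Q2 (+1); matched 3.
Augmenting path P4→Q5 (+1); matched 4.
Augmenting path P6→Q6 (+1); matched 5.
Augmenting path P5→Q5→P4→Q4→P2→Q8 (+1); matched 6.
No augmenting path remains; maximum matching = 6.
König certificate: {P1, P2, P3, P4, P6, Q5} is a vertex cover of size 6 (every listed pair touches it), so no matching can be larger.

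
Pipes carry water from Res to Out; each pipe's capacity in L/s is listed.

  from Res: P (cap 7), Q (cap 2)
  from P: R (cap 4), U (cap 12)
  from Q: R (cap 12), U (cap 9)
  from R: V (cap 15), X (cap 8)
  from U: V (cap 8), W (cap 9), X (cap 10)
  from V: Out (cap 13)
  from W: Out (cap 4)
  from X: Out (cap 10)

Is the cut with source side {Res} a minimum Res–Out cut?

Yes — it is a minimum cut (capacity 9).

Given cut capacity: 7 + 2 = 9.
Augment Res→P→R→V→Out: bottleneck 4, flow now 4.
Augment Res→P→U→V→Out: bottleneck 3, flow now 7.
Augment Res→Q→R→V→Out: bottleneck 2, flow now 9.
No augmenting path remains; maximum flow = 9.
Cut capacity 9 equals the max flow, so it is a minimum cut.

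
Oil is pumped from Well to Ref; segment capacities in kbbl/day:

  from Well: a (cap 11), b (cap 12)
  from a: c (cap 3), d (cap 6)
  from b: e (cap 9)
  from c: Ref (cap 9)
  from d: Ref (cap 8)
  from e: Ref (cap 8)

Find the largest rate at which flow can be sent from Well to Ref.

17

Augment Well→a→c→Ref: bottleneck 3, flow now 3.
Augment Well→a→d→Ref: bottleneck 6, flow now 9.
Augment Well→b→e→Ref: bottleneck 8, flow now 17.
No augmenting path remains; maximum flow = 17.
In the residual graph, reachable from Well: {Well, a, b, e}.
Min-cut edges: a→c (3), a→d (6), e→Ref (8); capacity 3 + 6 + 8 = 17.
This cut is saturated, so no flow can exceed 17.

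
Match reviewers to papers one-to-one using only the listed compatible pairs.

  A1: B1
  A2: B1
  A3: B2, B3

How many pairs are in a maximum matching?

Unit-capacity flow: source→left, listed edges, right→sink; max matching = max flow.
Augmenting path A1→B1 (+1); matched 1.
Augmenting path A3→B2 (+1); matched 2.
No augmenting path remains; maximum matching = 2.
König certificate: {A3, B1} is a vertex cover of size 2 (every listed pair touches it), so no matching can be larger.

2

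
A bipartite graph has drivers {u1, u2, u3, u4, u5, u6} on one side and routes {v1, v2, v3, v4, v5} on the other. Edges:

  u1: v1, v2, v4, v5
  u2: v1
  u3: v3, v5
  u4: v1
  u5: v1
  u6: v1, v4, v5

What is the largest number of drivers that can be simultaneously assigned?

4

Unit-capacity flow: source→left, listed edges, right→sink; max matching = max flow.
Augmenting path u1→v1 (+1); matched 1.
Augmenting path u3→v3 (+1); matched 2.
Augmenting path u6→v4 (+1); matched 3.
Augmenting path u2→v1→u1→v2 (+1); matched 4.
No augmenting path remains; maximum matching = 4.
König certificate: {u1, u3, u6, v1} is a vertex cover of size 4 (every listed pair touches it), so no matching can be larger.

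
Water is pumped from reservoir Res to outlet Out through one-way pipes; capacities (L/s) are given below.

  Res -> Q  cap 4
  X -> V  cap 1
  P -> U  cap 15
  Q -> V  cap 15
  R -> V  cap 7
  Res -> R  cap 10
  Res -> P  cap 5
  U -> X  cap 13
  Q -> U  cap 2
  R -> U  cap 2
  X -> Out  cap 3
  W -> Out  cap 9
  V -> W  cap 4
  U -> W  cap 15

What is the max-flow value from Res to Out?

12

Augment Res→P→U→W→Out: bottleneck 5, flow now 5.
Augment Res→Q→U→W→Out: bottleneck 2, flow now 7.
Augment Res→Q→V→W→Out: bottleneck 2, flow now 9.
Augment Res→R→U→X→Out: bottleneck 2, flow now 11.
Augment Res→R→V→W→U→X→Out: bottleneck 1, flow now 12. (uses reverse residual edge)
No augmenting path remains; maximum flow = 12.
In the residual graph, reachable from Res: {Res, P, Q, R, U, V, W, X}.
Min-cut edges: W→Out (9), X→Out (3); capacity 9 + 3 = 12.
This cut is saturated, so no flow can exceed 12.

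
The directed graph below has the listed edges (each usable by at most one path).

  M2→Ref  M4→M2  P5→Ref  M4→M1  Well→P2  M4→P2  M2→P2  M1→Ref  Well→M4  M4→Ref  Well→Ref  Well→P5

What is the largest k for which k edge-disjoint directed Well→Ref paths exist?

3

Assign every edge capacity 1; by Menger, the answer equals the max flow.
Path Well→Ref (+1); total 1.
Path Well→M4→Ref (+1); total 2.
Path Well→P5→Ref (+1); total 3.
No residual Well→Ref path; max flow = 3.
Certifying cut of size 3: {Well→M4, Well→P5, Well→Ref}.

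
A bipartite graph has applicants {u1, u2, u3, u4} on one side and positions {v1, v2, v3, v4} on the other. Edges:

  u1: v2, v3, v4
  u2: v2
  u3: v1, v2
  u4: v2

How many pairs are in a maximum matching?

Unit-capacity flow: source→left, listed edges, right→sink; max matching = max flow.
Augmenting path u1→v2 (+1); matched 1.
Augmenting path u3→v1 (+1); matched 2.
Augmenting path u2→v2→u1→v3 (+1); matched 3.
No augmenting path remains; maximum matching = 3.
König certificate: {u1, u3, v2} is a vertex cover of size 3 (every listed pair touches it), so no matching can be larger.

3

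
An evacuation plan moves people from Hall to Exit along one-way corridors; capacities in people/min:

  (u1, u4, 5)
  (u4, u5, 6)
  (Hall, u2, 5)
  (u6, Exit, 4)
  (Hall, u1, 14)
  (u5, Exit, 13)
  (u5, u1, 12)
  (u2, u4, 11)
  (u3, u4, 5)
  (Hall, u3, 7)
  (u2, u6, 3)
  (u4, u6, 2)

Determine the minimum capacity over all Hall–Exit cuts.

10

Augment Hall→u2→u6→Exit: bottleneck 3, flow now 3.
Augment Hall→u1→u4→u5→Exit: bottleneck 5, flow now 8.
Augment Hall→u2→u4→u5→Exit: bottleneck 1, flow now 9.
Augment Hall→u2→u4→u6→Exit: bottleneck 1, flow now 10.
No augmenting path remains; maximum flow = 10.
By max-flow min-cut, the minimum cut capacity equals the max flow.
In the residual graph, reachable from Hall: {Hall, u1, u2, u3, u4, u6}.
Min-cut edges: u4→u5 (6), u6→Exit (4); capacity 6 + 4 = 10.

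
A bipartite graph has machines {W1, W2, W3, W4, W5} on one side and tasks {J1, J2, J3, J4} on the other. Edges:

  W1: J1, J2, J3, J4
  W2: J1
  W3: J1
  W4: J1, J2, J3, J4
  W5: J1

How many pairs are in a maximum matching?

3

Unit-capacity flow: source→left, listed edges, right→sink; max matching = max flow.
Augmenting path W1→J1 (+1); matched 1.
Augmenting path W4→J2 (+1); matched 2.
Augmenting path W2→J1→W1→J3 (+1); matched 3.
No augmenting path remains; maximum matching = 3.
König certificate: {W1, W4, J1} is a vertex cover of size 3 (every listed pair touches it), so no matching can be larger.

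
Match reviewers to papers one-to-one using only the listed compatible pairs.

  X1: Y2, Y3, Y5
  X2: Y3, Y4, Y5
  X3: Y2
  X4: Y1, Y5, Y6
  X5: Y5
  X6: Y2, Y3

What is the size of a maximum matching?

Unit-capacity flow: source→left, listed edges, right→sink; max matching = max flow.
Augmenting path X1→Y2 (+1); matched 1.
Augmenting path X2→Y3 (+1); matched 2.
Augmenting path X4→Y1 (+1); matched 3.
Augmenting path X5→Y5 (+1); matched 4.
Augmenting path X6→Y3→X2→Y4 (+1); matched 5.
No augmenting path remains; maximum matching = 5.
König certificate: {X2, X4, Y2, Y3, Y5} is a vertex cover of size 5 (every listed pair touches it), so no matching can be larger.

5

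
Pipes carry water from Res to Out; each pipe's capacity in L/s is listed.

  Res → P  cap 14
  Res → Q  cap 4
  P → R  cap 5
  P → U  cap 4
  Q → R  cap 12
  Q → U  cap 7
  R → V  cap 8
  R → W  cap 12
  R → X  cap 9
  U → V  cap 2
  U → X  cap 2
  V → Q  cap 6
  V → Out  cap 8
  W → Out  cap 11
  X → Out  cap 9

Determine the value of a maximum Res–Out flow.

Augment Res→P→R→V→Out: bottleneck 5, flow now 5.
Augment Res→P→U→V→Out: bottleneck 2, flow now 7.
Augment Res→P→U→X→Out: bottleneck 2, flow now 9.
Augment Res→Q→R→V→Out: bottleneck 1, flow now 10.
Augment Res→Q→R→W→Out: bottleneck 3, flow now 13.
No augmenting path remains; maximum flow = 13.
In the residual graph, reachable from Res: {Res, P}.
Min-cut edges: Res→Q (4), P→R (5), P→U (4); capacity 4 + 5 + 4 = 13.
This cut is saturated, so no flow can exceed 13.

13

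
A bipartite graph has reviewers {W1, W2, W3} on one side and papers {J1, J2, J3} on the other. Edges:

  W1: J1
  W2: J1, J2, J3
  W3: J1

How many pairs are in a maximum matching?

2

Unit-capacity flow: source→left, listed edges, right→sink; max matching = max flow.
Augmenting path W1→J1 (+1); matched 1.
Augmenting path W2→J2 (+1); matched 2.
No augmenting path remains; maximum matching = 2.
König certificate: {W2, J1} is a vertex cover of size 2 (every listed pair touches it), so no matching can be larger.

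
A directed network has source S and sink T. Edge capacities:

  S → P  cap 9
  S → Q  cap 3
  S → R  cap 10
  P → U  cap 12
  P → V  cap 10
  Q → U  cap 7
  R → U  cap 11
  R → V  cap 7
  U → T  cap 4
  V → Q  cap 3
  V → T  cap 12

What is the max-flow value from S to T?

16

Augment S→P→U→T: bottleneck 4, flow now 4.
Augment S→P→V→T: bottleneck 5, flow now 9.
Augment S→R→V→T: bottleneck 7, flow now 16.
No augmenting path remains; maximum flow = 16.
In the residual graph, reachable from S: {S, P, Q, R, U, V}.
Min-cut edges: U→T (4), V→T (12); capacity 4 + 12 = 16.
This cut is saturated, so no flow can exceed 16.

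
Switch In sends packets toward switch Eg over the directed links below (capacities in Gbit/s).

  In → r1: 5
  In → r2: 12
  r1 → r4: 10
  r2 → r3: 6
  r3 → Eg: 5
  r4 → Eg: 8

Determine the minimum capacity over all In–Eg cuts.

10

Augment In→r1→r4→Eg: bottleneck 5, flow now 5.
Augment In→r2→r3→Eg: bottleneck 5, flow now 10.
No augmenting path remains; maximum flow = 10.
By max-flow min-cut, the minimum cut capacity equals the max flow.
In the residual graph, reachable from In: {In, r2, r3}.
Min-cut edges: In→r1 (5), r3→Eg (5); capacity 5 + 5 = 10.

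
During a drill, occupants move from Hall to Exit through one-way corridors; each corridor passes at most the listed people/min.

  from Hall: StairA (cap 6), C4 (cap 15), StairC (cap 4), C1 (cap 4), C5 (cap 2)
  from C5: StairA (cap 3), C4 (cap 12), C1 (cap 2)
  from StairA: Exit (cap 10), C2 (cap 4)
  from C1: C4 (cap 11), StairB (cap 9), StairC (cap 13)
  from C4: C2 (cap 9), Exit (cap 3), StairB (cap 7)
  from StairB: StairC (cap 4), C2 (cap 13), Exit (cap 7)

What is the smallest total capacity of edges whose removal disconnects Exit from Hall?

18

Augment Hall→StairA→Exit: bottleneck 6, flow now 6.
Augment Hall→C4→Exit: bottleneck 3, flow now 9.
Augment Hall→C5→StairA→Exit: bottleneck 2, flow now 11.
Augment Hall→C1→StairB→Exit: bottleneck 4, flow now 15.
Augment Hall→C4→StairB→Exit: bottleneck 3, flow now 18.
No augmenting path remains; maximum flow = 18.
By max-flow min-cut, the minimum cut capacity equals the max flow.
In the residual graph, reachable from Hall: {Hall, C1, C4, StairB, StairC, C2}.
Min-cut edges: Hall→C5 (2), Hall→StairA (6), C4→Exit (3), StairB→Exit (7); capacity 2 + 6 + 3 + 7 = 18.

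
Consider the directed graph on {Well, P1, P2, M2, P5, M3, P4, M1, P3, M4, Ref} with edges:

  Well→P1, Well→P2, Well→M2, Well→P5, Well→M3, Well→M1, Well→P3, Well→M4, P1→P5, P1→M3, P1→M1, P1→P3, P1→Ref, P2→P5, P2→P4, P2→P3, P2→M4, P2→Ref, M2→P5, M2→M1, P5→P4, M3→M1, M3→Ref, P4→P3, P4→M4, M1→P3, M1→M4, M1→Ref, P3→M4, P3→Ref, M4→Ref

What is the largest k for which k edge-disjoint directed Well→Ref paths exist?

Assign every edge capacity 1; by Menger, the answer equals the max flow.
Path Well→P1→Ref (+1); total 1.
Path Well→P2→Ref (+1); total 2.
Path Well→M3→Ref (+1); total 3.
Path Well→M1→Ref (+1); total 4.
Path Well→P3→Ref (+1); total 5.
Path Well→M4→Ref (+1); total 6.
No residual Well→Ref path; max flow = 6.
Certifying cut of size 6: {M1→Ref, M4→Ref, P3→Ref, Well→M3, Well→P1, Well→P2}.

6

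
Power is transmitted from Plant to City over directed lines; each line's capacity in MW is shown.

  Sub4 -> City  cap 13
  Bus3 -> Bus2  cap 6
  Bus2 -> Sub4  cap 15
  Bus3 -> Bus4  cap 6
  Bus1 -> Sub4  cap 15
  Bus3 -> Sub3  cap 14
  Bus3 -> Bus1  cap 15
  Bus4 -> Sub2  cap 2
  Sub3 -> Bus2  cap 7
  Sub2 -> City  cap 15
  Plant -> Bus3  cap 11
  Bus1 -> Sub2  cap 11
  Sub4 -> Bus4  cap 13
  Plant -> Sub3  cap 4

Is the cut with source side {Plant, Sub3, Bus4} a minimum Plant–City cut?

Given cut capacity: 11 + 7 + 2 = 20.
Augment Plant→Sub3→Bus2→Sub4→City: bottleneck 4, flow now 4.
Augment Plant→Bus3→Bus4→Sub2→City: bottleneck 2, flow now 6.
Augment Plant→Bus3→Bus2→Sub4→City: bottleneck 6, flow now 12.
Augment Plant→Bus3→Bus1→Sub4→City: bottleneck 3, flow now 15.
No augmenting path remains; maximum flow = 15.
In the residual graph, reachable from Plant: {Plant}.
Min-cut edges: Plant→Sub3 (4), Plant→Bus3 (11); capacity 4 + 11 = 15.
Cut capacity 20 exceeds the max flow 15, so it is not minimum.

No — its capacity is 20, but the minimum cut has capacity 15.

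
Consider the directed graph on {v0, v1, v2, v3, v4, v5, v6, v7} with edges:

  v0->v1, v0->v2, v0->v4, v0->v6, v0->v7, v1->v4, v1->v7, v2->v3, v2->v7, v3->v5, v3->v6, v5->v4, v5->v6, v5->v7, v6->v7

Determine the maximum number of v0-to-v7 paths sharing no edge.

4

Assign every edge capacity 1; by Menger, the answer equals the max flow.
Path v0→v7 (+1); total 1.
Path v0→v1→v7 (+1); total 2.
Path v0→v2→v7 (+1); total 3.
Path v0→v6→v7 (+1); total 4.
No residual v0→v7 path; max flow = 4.
Certifying cut of size 4: {v0→v1, v0→v2, v0→v6, v0→v7}.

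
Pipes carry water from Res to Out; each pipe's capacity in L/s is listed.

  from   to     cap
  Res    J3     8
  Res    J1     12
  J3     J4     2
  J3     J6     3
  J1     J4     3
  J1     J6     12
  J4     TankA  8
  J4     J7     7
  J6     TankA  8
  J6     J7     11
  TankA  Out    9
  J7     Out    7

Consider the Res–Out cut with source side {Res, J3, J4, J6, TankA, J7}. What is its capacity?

28

Edges leaving {Res, J3, J4, J6, TankA, J7}: Res→J1 (12), TankA→Out (9), J7→Out (7).
Cut capacity = 12 + 9 + 7 = 28.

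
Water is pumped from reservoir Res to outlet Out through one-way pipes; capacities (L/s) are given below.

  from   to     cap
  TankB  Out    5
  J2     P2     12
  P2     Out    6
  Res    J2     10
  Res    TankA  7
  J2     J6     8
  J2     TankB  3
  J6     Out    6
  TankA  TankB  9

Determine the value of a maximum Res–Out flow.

15

Augment Res→TankA→TankB→Out: bottleneck 5, flow now 5.
Augment Res→J2→J6→Out: bottleneck 6, flow now 11.
Augment Res→J2→P2→Out: bottleneck 4, flow now 15.
No augmenting path remains; maximum flow = 15.
In the residual graph, reachable from Res: {Res, TankA, TankB}.
Min-cut edges: Res→J2 (10), TankB→Out (5); capacity 10 + 5 = 15.
This cut is saturated, so no flow can exceed 15.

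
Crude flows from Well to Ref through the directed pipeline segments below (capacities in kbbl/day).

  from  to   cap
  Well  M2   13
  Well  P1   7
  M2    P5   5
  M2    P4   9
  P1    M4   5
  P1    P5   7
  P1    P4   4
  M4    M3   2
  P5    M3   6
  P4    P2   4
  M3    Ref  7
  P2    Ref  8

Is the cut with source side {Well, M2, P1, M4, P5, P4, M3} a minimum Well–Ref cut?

Given cut capacity: 4 + 7 = 11.
Augment Well→M2→P5→M3→Ref: bottleneck 5, flow now 5.
Augment Well→M2→P4→P2→Ref: bottleneck 4, flow now 9.
Augment Well→P1→M4→M3→Ref: bottleneck 2, flow now 11.
No augmenting path remains; maximum flow = 11.
Cut capacity 11 equals the max flow, so it is a minimum cut.

Yes — it is a minimum cut (capacity 11).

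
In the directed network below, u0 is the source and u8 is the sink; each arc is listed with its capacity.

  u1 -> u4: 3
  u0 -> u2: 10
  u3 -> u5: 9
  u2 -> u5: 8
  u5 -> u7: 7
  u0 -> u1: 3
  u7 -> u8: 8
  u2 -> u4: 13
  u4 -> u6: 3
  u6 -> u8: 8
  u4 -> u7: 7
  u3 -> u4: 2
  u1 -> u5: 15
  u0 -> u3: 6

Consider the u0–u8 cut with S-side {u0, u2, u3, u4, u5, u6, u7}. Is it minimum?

Given cut capacity: 3 + 8 + 8 = 19.
Augment u0→u1→u4→u6→u8: bottleneck 3, flow now 3.
Augment u0→u2→u4→u7→u8: bottleneck 7, flow now 10.
Augment u0→u2→u5→u7→u8: bottleneck 1, flow now 11.
No augmenting path remains; maximum flow = 11.
In the residual graph, reachable from u0: {u0, u1, u2, u3, u4, u5, u7}.
Min-cut edges: u4→u6 (3), u7→u8 (8); capacity 3 + 8 = 11.
Cut capacity 19 exceeds the max flow 11, so it is not minimum.

No — its capacity is 19, but the minimum cut has capacity 11.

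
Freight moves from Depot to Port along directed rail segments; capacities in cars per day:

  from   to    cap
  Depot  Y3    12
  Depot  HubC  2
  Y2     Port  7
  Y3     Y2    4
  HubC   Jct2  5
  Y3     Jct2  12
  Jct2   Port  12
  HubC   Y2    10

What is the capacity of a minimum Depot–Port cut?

Augment Depot→HubC→Jct2→Port: bottleneck 2, flow now 2.
Augment Depot→Y3→Jct2→Port: bottleneck 10, flow now 12.
Augment Depot→Y3→Y2→Port: bottleneck 2, flow now 14.
No augmenting path remains; maximum flow = 14.
By max-flow min-cut, the minimum cut capacity equals the max flow.
In the residual graph, reachable from Depot: {Depot}.
Min-cut edges: Depot→HubC (2), Depot→Y3 (12); capacity 2 + 12 = 14.

14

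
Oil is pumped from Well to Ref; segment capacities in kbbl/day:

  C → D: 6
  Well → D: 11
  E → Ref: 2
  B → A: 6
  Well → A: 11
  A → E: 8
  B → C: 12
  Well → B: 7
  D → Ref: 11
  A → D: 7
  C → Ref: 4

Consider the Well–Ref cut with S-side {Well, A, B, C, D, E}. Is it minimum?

Yes — it is a minimum cut (capacity 17).

Given cut capacity: 4 + 11 + 2 = 17.
Augment Well→D→Ref: bottleneck 11, flow now 11.
Augment Well→A→E→Ref: bottleneck 2, flow now 13.
Augment Well→B→C→Ref: bottleneck 4, flow now 17.
No augmenting path remains; maximum flow = 17.
Cut capacity 17 equals the max flow, so it is a minimum cut.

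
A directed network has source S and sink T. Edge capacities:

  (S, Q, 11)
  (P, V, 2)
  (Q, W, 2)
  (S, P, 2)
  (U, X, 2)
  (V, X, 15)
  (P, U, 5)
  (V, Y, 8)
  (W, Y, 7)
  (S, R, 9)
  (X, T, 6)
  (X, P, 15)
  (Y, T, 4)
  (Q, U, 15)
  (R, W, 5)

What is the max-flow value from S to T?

Augment S→P→U→X→T: bottleneck 2, flow now 2.
Augment S→Q→W→Y→T: bottleneck 2, flow now 4.
Augment S→R→W→Y→T: bottleneck 2, flow now 6.
Augment S→Q→U→P→V→X→T: bottleneck 2, flow now 8. (uses reverse residual edge)
No augmenting path remains; maximum flow = 8.
In the residual graph, reachable from S: {S, Q, R, U, W, Y}.
Min-cut edges: S→P (2), U→X (2), Y→T (4); capacity 2 + 2 + 4 = 8.
This cut is saturated, so no flow can exceed 8.

8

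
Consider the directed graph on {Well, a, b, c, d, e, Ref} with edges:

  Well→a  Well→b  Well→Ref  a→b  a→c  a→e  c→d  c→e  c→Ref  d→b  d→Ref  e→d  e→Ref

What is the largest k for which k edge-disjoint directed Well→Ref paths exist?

2

Assign every edge capacity 1; by Menger, the answer equals the max flow.
Path Well→Ref (+1); total 1.
Path Well→a→c→Ref (+1); total 2.
No residual Well→Ref path; max flow = 2.
Certifying cut of size 2: {Well→Ref, Well→a}.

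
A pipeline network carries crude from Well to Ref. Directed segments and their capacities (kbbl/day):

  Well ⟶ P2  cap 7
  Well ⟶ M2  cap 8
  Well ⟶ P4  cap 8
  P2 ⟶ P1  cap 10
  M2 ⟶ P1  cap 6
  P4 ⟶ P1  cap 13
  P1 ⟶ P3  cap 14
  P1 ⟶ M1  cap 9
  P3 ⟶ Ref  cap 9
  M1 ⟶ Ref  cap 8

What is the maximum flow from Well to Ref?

Augment Well→P2→P1→P3→Ref: bottleneck 7, flow now 7.
Augment Well→M2→P1→P3→Ref: bottleneck 2, flow now 9.
Augment Well→M2→P1→M1→Ref: bottleneck 4, flow now 13.
Augment Well→P4→P1→M1→Ref: bottleneck 4, flow now 17.
No augmenting path remains; maximum flow = 17.
In the residual graph, reachable from Well: {Well, P2, M2, P4, P1, P3, M1}.
Min-cut edges: P3→Ref (9), M1→Ref (8); capacity 9 + 8 = 17.
This cut is saturated, so no flow can exceed 17.

17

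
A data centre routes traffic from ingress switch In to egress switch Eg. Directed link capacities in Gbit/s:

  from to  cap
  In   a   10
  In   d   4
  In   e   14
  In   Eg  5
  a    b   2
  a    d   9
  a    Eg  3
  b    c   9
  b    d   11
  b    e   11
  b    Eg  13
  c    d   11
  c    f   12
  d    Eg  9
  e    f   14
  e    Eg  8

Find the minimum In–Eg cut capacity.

27

Augment In→Eg: bottleneck 5, flow now 5.
Augment In→a→Eg: bottleneck 3, flow now 8.
Augment In→d→Eg: bottleneck 4, flow now 12.
Augment In→e→Eg: bottleneck 8, flow now 20.
Augment In→a→b→Eg: bottleneck 2, flow now 22.
Augment In→a→d→Eg: bottleneck 5, flow now 27.
No augmenting path remains; maximum flow = 27.
By max-flow min-cut, the minimum cut capacity equals the max flow.
In the residual graph, reachable from In: {In, e, f}.
Min-cut edges: In→a (10), In→d (4), In→Eg (5), e→Eg (8); capacity 10 + 4 + 5 + 8 = 27.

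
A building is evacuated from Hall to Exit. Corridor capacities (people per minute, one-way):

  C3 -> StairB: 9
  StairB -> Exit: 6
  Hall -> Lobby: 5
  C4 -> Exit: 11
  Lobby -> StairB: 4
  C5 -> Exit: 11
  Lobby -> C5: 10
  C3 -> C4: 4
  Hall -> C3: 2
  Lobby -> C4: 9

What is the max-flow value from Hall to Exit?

Augment Hall→Lobby→StairB→Exit: bottleneck 4, flow now 4.
Augment Hall→Lobby→C4→Exit: bottleneck 1, flow now 5.
Augment Hall→C3→StairB→Exit: bottleneck 2, flow now 7.
No augmenting path remains; maximum flow = 7.
In the residual graph, reachable from Hall: {Hall}.
Min-cut edges: Hall→Lobby (5), Hall→C3 (2); capacity 5 + 2 = 7.
This cut is saturated, so no flow can exceed 7.

7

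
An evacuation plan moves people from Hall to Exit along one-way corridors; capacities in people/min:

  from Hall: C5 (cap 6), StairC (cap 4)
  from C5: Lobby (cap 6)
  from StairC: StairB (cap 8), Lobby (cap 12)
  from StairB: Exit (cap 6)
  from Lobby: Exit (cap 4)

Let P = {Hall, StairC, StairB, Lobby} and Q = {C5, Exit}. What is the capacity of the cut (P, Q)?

16

Edges leaving {Hall, StairC, StairB, Lobby}: Hall→C5 (6), StairB→Exit (6), Lobby→Exit (4).
Cut capacity = 6 + 6 + 4 = 16.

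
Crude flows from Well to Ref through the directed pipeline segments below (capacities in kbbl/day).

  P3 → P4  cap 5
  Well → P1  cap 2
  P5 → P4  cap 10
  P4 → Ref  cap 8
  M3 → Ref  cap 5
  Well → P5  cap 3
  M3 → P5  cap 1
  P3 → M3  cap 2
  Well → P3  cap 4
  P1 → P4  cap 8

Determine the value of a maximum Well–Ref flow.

Augment Well→P1→P4→Ref: bottleneck 2, flow now 2.
Augment Well→P3→M3→Ref: bottleneck 2, flow now 4.
Augment Well→P3→P4→Ref: bottleneck 2, flow now 6.
Augment Well→P5→P4→Ref: bottleneck 3, flow now 9.
No augmenting path remains; maximum flow = 9.
In the residual graph, reachable from Well: {Well}.
Min-cut edges: Well→P1 (2), Well→P3 (4), Well→P5 (3); capacity 2 + 4 + 3 = 9.
This cut is saturated, so no flow can exceed 9.

9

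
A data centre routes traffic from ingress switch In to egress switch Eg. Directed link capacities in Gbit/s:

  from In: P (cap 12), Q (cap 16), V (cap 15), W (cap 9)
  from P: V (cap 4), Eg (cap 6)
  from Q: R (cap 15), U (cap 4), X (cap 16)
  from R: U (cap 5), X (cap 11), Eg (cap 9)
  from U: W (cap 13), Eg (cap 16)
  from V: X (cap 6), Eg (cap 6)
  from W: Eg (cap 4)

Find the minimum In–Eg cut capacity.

32

Augment In→P→Eg: bottleneck 6, flow now 6.
Augment In→V→Eg: bottleneck 6, flow now 12.
Augment In→W→Eg: bottleneck 4, flow now 16.
Augment In→Q→R→Eg: bottleneck 9, flow now 25.
Augment In→Q→U→Eg: bottleneck 4, flow now 29.
Augment In→Q→R→U→Eg: bottleneck 3, flow now 32.
No augmenting path remains; maximum flow = 32.
By max-flow min-cut, the minimum cut capacity equals the max flow.
In the residual graph, reachable from In: {In, P, V, W, X}.
Min-cut edges: In→Q (16), P→Eg (6), V→Eg (6), W→Eg (4); capacity 16 + 6 + 6 + 4 = 32.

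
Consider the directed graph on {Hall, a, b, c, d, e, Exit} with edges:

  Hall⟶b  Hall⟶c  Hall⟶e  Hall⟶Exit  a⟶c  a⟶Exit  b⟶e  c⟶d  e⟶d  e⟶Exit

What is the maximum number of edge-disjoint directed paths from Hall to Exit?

Assign every edge capacity 1; by Menger, the answer equals the max flow.
Path Hall→Exit (+1); total 1.
Path Hall→e→Exit (+1); total 2.
No residual Hall→Exit path; max flow = 2.
Certifying cut of size 2: {Hall→Exit, e→Exit}.

2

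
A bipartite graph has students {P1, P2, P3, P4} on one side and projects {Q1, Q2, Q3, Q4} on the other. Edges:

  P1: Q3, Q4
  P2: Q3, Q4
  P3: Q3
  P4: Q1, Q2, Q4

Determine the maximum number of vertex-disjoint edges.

Unit-capacity flow: source→left, listed edges, right→sink; max matching = max flow.
Augmenting path P1→Q3 (+1); matched 1.
Augmenting path P2→Q4 (+1); matched 2.
Augmenting path P4→Q1 (+1); matched 3.
No augmenting path remains; maximum matching = 3.
König certificate: {P4, Q3, Q4} is a vertex cover of size 3 (every listed pair touches it), so no matching can be larger.

3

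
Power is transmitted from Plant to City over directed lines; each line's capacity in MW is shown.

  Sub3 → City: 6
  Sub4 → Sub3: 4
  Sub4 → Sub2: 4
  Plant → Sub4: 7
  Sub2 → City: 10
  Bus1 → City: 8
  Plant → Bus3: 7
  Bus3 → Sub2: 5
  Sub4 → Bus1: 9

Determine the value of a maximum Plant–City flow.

12

Augment Plant→Bus3→Sub2→City: bottleneck 5, flow now 5.
Augment Plant→Sub4→Sub2→City: bottleneck 4, flow now 9.
Augment Plant→Sub4→Sub3→City: bottleneck 3, flow now 12.
No augmenting path remains; maximum flow = 12.
In the residual graph, reachable from Plant: {Plant, Bus3}.
Min-cut edges: Plant→Sub4 (7), Bus3→Sub2 (5); capacity 7 + 5 = 12.
This cut is saturated, so no flow can exceed 12.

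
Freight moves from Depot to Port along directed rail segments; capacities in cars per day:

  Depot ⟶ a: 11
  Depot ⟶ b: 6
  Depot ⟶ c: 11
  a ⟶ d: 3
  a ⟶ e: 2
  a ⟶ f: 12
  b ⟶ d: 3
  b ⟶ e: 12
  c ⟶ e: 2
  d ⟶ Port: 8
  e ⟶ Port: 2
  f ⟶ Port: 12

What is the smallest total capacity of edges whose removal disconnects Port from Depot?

16

Augment Depot→a→d→Port: bottleneck 3, flow now 3.
Augment Depot→a→e→Port: bottleneck 2, flow now 5.
Augment Depot→a→f→Port: bottleneck 6, flow now 11.
Augment Depot→b→d→Port: bottleneck 3, flow now 14.
Augment Depot→b→e→a→f→Port: bottleneck 2, flow now 16. (uses reverse residual edge)
No augmenting path remains; maximum flow = 16.
By max-flow min-cut, the minimum cut capacity equals the max flow.
In the residual graph, reachable from Depot: {Depot, b, c, e}.
Min-cut edges: Depot→a (11), b→d (3), e→Port (2); capacity 11 + 3 + 2 = 16.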